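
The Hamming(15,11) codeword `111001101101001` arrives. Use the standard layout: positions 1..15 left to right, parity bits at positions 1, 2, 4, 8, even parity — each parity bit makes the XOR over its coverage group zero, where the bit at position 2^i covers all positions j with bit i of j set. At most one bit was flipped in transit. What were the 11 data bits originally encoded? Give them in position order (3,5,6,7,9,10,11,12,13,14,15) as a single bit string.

10111101001

s1: b1⊕b3⊕b5⊕b7⊕b9⊕b11⊕b13⊕b15 = 1⊕1⊕0⊕1⊕1⊕0⊕0⊕1 = 1
s2: b2⊕b3⊕b6⊕b7⊕b10⊕b11⊕b14⊕b15 = 1⊕1⊕1⊕1⊕1⊕0⊕0⊕1 = 0
s4: b4⊕b5⊕b6⊕b7⊕b12⊕b13⊕b14⊕b15 = 0⊕0⊕1⊕1⊕1⊕0⊕0⊕1 = 0
s8: b8⊕b9⊕b10⊕b11⊕b12⊕b13⊕b14⊕b15 = 0⊕1⊕1⊕0⊕1⊕0⊕0⊕1 = 0
Syndrome (s8...s1) = 0001 → position 1.
Flip bit 1: corrected codeword = 011001101101001
Data bits at positions 3,5,6,7,9,10,11,12,13,14,15: 10111101001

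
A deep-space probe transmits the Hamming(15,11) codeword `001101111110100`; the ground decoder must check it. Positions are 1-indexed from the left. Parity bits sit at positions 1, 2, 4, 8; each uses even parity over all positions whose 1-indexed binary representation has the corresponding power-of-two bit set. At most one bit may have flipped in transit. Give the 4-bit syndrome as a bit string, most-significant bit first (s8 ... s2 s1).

1011

s1: b1⊕b3⊕b5⊕b7⊕b9⊕b11⊕b13⊕b15 = 0⊕1⊕0⊕1⊕1⊕1⊕1⊕0 = 1
s2: b2⊕b3⊕b6⊕b7⊕b10⊕b11⊕b14⊕b15 = 0⊕1⊕1⊕1⊕1⊕1⊕0⊕0 = 1
s4: b4⊕b5⊕b6⊕b7⊕b12⊕b13⊕b14⊕b15 = 1⊕0⊕1⊕1⊕0⊕1⊕0⊕0 = 0
s8: b8⊕b9⊕b10⊕b11⊕b12⊕b13⊕b14⊕b15 = 1⊕1⊕1⊕1⊕0⊕1⊕0⊕0 = 1
Syndrome (s8...s1) = 1011 → position 11.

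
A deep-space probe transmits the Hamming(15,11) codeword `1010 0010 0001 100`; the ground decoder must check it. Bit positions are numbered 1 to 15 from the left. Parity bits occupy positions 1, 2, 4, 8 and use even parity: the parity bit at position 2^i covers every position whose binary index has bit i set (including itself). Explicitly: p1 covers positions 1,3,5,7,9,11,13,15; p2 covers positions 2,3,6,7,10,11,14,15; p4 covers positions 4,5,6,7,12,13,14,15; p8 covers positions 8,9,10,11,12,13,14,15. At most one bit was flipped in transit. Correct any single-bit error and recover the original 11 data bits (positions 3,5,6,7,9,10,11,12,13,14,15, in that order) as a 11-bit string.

s1: b1⊕b3⊕b5⊕b7⊕b9⊕b11⊕b13⊕b15 = 1⊕1⊕0⊕1⊕0⊕0⊕1⊕0 = 0
s2: b2⊕b3⊕b6⊕b7⊕b10⊕b11⊕b14⊕b15 = 0⊕1⊕0⊕1⊕0⊕0⊕0⊕0 = 0
s4: b4⊕b5⊕b6⊕b7⊕b12⊕b13⊕b14⊕b15 = 0⊕0⊕0⊕1⊕1⊕1⊕0⊕0 = 1
s8: b8⊕b9⊕b10⊕b11⊕b12⊕b13⊕b14⊕b15 = 0⊕0⊕0⊕0⊕1⊕1⊕0⊕0 = 0
Syndrome (s8...s1) = 0100 → position 4.
Flip bit 4: corrected codeword = 101100100001100
Data bits at positions 3,5,6,7,9,10,11,12,13,14,15: 10010001100

10010001100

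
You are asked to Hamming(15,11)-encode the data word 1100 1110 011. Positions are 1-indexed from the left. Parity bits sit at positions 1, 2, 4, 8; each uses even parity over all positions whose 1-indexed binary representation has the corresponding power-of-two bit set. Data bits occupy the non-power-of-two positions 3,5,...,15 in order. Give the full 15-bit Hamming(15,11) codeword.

Place data bits at non-power-of-two positions: b3=1, b5=1, b6=0, b7=0, b9=1, b10=1, b11=1, b12=0, b13=0, b14=1, b15=1.
p1 = XOR of data positions {3,5,7,9,11,13,15} = 1⊕1⊕0⊕1⊕1⊕0⊕1 = 1
p2 = XOR of data positions {3,6,7,10,11,14,15} = 1⊕0⊕0⊕1⊕1⊕1⊕1 = 1
p4 = XOR of data positions {5,6,7,12,13,14,15} = 1⊕0⊕0⊕0⊕0⊕1⊕1 = 1
p8 = XOR of data positions {9,10,11,12,13,14,15} = 1⊕1⊕1⊕0⊕0⊕1⊕1 = 1
Codeword b1..b15 = 111110011110011

111110011110011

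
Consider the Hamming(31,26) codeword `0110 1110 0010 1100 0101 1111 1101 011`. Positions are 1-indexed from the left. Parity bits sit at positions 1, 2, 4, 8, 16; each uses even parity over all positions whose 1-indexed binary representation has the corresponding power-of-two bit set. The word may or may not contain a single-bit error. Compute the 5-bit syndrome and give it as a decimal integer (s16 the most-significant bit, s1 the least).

25

s1: b1⊕b3⊕b5⊕b7⊕b9⊕b11⊕b13⊕b15⊕b17⊕b19⊕b21⊕b23⊕b25⊕b27⊕b29⊕b31 = 0⊕1⊕1⊕1⊕0⊕1⊕1⊕0⊕0⊕0⊕1⊕1⊕1⊕0⊕0⊕1 = 1
s2: b2⊕b3⊕b6⊕b7⊕b10⊕b11⊕b14⊕b15⊕b18⊕b19⊕b22⊕b23⊕b26⊕b27⊕b30⊕b31 = 1⊕1⊕1⊕1⊕0⊕1⊕1⊕0⊕1⊕0⊕1⊕1⊕1⊕0⊕1⊕1 = 0
s4: b4⊕b5⊕b6⊕b7⊕b12⊕b13⊕b14⊕b15⊕b20⊕b21⊕b22⊕b23⊕b28⊕b29⊕b30⊕b31 = 0⊕1⊕1⊕1⊕0⊕1⊕1⊕0⊕1⊕1⊕1⊕1⊕1⊕0⊕1⊕1 = 0
s8: b8⊕b9⊕b10⊕b11⊕b12⊕b13⊕b14⊕b15⊕b24⊕b25⊕b26⊕b27⊕b28⊕b29⊕b30⊕b31 = 0⊕0⊕0⊕1⊕0⊕1⊕1⊕0⊕1⊕1⊕1⊕0⊕1⊕0⊕1⊕1 = 1
s16: b16⊕b17⊕b18⊕b19⊕b20⊕b21⊕b22⊕b23⊕b24⊕b25⊕b26⊕b27⊕b28⊕b29⊕b30⊕b31 = 0⊕0⊕1⊕0⊕1⊕1⊕1⊕1⊕1⊕1⊕1⊕0⊕1⊕0⊕1⊕1 = 1
Syndrome (s16...s1) = 11001 → position 25.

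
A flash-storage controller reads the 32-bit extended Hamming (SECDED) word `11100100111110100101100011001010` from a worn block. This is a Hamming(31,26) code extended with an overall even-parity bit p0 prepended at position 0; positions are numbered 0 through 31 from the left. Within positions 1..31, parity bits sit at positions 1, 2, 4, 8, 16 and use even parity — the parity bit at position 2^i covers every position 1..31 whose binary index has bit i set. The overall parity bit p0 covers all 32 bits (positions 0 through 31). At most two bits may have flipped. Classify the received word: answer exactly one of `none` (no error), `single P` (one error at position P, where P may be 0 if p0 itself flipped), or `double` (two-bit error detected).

s1: b1⊕b3⊕b5⊕b7⊕b9⊕b11⊕b13⊕b15⊕b17⊕b19⊕b21⊕b23⊕b25⊕b27⊕b29⊕b31 = 1⊕0⊕1⊕0⊕1⊕1⊕0⊕0⊕1⊕1⊕0⊕0⊕1⊕0⊕0⊕0 = 1
s2: b2⊕b3⊕b6⊕b7⊕b10⊕b11⊕b14⊕b15⊕b18⊕b19⊕b22⊕b23⊕b26⊕b27⊕b30⊕b31 = 1⊕0⊕0⊕0⊕1⊕1⊕1⊕0⊕0⊕1⊕0⊕0⊕0⊕0⊕1⊕0 = 0
s4: b4⊕b5⊕b6⊕b7⊕b12⊕b13⊕b14⊕b15⊕b20⊕b21⊕b22⊕b23⊕b28⊕b29⊕b30⊕b31 = 0⊕1⊕0⊕0⊕1⊕0⊕1⊕0⊕1⊕0⊕0⊕0⊕1⊕0⊕1⊕0 = 0
s8: b8⊕b9⊕b10⊕b11⊕b12⊕b13⊕b14⊕b15⊕b24⊕b25⊕b26⊕b27⊕b28⊕b29⊕b30⊕b31 = 1⊕1⊕1⊕1⊕1⊕0⊕1⊕0⊕1⊕1⊕0⊕0⊕1⊕0⊕1⊕0 = 0
s16: b16⊕b17⊕b18⊕b19⊕b20⊕b21⊕b22⊕b23⊕b24⊕b25⊕b26⊕b27⊕b28⊕b29⊕b30⊕b31 = 0⊕1⊕0⊕1⊕1⊕0⊕0⊕0⊕1⊕1⊕0⊕0⊕1⊕0⊕1⊕0 = 1
Syndrome (s16...s1) = 10001 → position 17.
Overall parity (XOR of all 32 bits, including p0): 1⊕1⊕1⊕0⊕0⊕1⊕0⊕0⊕1⊕1⊕1⊕1⊕1⊕0⊕1⊕0⊕0⊕1⊕0⊕1⊕1⊕0⊕0⊕0⊕1⊕1⊕0⊕0⊕1⊕0⊕1⊕0 = 1
Overall=1, syndrome position=17 → single-bit error at position 17.

single 17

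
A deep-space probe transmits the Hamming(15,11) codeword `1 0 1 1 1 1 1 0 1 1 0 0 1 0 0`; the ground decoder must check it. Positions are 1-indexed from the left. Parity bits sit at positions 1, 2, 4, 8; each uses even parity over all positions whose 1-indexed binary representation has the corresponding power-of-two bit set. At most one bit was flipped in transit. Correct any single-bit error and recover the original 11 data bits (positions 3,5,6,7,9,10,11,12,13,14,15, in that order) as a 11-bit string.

s1: b1⊕b3⊕b5⊕b7⊕b9⊕b11⊕b13⊕b15 = 1⊕1⊕1⊕1⊕1⊕0⊕1⊕0 = 0
s2: b2⊕b3⊕b6⊕b7⊕b10⊕b11⊕b14⊕b15 = 0⊕1⊕1⊕1⊕1⊕0⊕0⊕0 = 0
s4: b4⊕b5⊕b6⊕b7⊕b12⊕b13⊕b14⊕b15 = 1⊕1⊕1⊕1⊕0⊕1⊕0⊕0 = 1
s8: b8⊕b9⊕b10⊕b11⊕b12⊕b13⊕b14⊕b15 = 0⊕1⊕1⊕0⊕0⊕1⊕0⊕0 = 1
Syndrome (s8...s1) = 1100 → position 12.
Flip bit 12: corrected codeword = 101111101101100
Data bits at positions 3,5,6,7,9,10,11,12,13,14,15: 11111101100

11111101100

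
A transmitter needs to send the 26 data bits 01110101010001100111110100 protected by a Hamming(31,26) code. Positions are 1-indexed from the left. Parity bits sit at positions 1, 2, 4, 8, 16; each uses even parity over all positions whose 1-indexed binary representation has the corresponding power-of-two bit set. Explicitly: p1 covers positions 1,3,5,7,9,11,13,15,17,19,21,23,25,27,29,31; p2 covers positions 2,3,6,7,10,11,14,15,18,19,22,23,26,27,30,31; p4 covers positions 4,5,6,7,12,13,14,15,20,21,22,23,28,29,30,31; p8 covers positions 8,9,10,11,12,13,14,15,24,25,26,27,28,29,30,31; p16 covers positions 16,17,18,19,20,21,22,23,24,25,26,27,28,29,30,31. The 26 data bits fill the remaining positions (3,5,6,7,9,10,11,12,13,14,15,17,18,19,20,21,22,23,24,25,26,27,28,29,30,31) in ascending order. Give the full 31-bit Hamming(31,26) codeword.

1000111001010100001100111110100

Place data bits at non-power-of-two positions: b3=0, b5=1, b6=1, b7=1, b9=0, b10=1, b11=0, b12=1, b13=0, b14=1, b15=0, b17=0, b18=0, b19=1, b20=1, b21=0, b22=0, b23=1, b24=1, b25=1, b26=1, b27=1, b28=0, b29=1, b30=0, b31=0.
p1 = XOR of data positions {3,5,7,9,11,13,15,17,19,21,23,25,27,29,31} = 0⊕1⊕1⊕0⊕0⊕0⊕0⊕0⊕1⊕0⊕1⊕1⊕1⊕1⊕0 = 1
p2 = XOR of data positions {3,6,7,10,11,14,15,18,19,22,23,26,27,30,31} = 0⊕1⊕1⊕1⊕0⊕1⊕0⊕0⊕1⊕0⊕1⊕1⊕1⊕0⊕0 = 0
p4 = XOR of data positions {5,6,7,12,13,14,15,20,21,22,23,28,29,30,31} = 1⊕1⊕1⊕1⊕0⊕1⊕0⊕1⊕0⊕0⊕1⊕0⊕1⊕0⊕0 = 0
p8 = XOR of data positions {9,10,11,12,13,14,15,24,25,26,27,28,29,30,31} = 0⊕1⊕0⊕1⊕0⊕1⊕0⊕1⊕1⊕1⊕1⊕0⊕1⊕0⊕0 = 0
p16 = XOR of data positions {17,18,19,20,21,22,23,24,25,26,27,28,29,30,31} = 0⊕0⊕1⊕1⊕0⊕0⊕1⊕1⊕1⊕1⊕1⊕0⊕1⊕0⊕0 = 0
Codeword b1..b31 = 1000111001010100001100111110100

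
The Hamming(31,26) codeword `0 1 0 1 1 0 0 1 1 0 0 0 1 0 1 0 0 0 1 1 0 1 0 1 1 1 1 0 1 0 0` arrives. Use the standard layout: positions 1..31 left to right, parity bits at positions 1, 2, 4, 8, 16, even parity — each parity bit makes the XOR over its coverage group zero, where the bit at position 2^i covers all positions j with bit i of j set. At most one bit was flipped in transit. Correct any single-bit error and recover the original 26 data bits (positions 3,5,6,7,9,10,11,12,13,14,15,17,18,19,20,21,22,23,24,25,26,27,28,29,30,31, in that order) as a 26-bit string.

s1: b1⊕b3⊕b5⊕b7⊕b9⊕b11⊕b13⊕b15⊕b17⊕b19⊕b21⊕b23⊕b25⊕b27⊕b29⊕b31 = 0⊕0⊕1⊕0⊕1⊕0⊕1⊕1⊕0⊕1⊕0⊕0⊕1⊕1⊕1⊕0 = 0
s2: b2⊕b3⊕b6⊕b7⊕b10⊕b11⊕b14⊕b15⊕b18⊕b19⊕b22⊕b23⊕b26⊕b27⊕b30⊕b31 = 1⊕0⊕0⊕0⊕0⊕0⊕0⊕1⊕0⊕1⊕1⊕0⊕1⊕1⊕0⊕0 = 0
s4: b4⊕b5⊕b6⊕b7⊕b12⊕b13⊕b14⊕b15⊕b20⊕b21⊕b22⊕b23⊕b28⊕b29⊕b30⊕b31 = 1⊕1⊕0⊕0⊕0⊕1⊕0⊕1⊕1⊕0⊕1⊕0⊕0⊕1⊕0⊕0 = 1
s8: b8⊕b9⊕b10⊕b11⊕b12⊕b13⊕b14⊕b15⊕b24⊕b25⊕b26⊕b27⊕b28⊕b29⊕b30⊕b31 = 1⊕1⊕0⊕0⊕0⊕1⊕0⊕1⊕1⊕1⊕1⊕1⊕0⊕1⊕0⊕0 = 1
s16: b16⊕b17⊕b18⊕b19⊕b20⊕b21⊕b22⊕b23⊕b24⊕b25⊕b26⊕b27⊕b28⊕b29⊕b30⊕b31 = 0⊕0⊕0⊕1⊕1⊕0⊕1⊕0⊕1⊕1⊕1⊕1⊕0⊕1⊕0⊕0 = 0
Syndrome (s16...s1) = 01100 → position 12.
Flip bit 12: corrected codeword = 0101100110011010001101011110100
Data bits at positions 3,5,6,7,9,10,11,12,13,14,15,17,18,19,20,21,22,23,24,25,26,27,28,29,30,31: 01001001101001101011110100

01001001101001101011110100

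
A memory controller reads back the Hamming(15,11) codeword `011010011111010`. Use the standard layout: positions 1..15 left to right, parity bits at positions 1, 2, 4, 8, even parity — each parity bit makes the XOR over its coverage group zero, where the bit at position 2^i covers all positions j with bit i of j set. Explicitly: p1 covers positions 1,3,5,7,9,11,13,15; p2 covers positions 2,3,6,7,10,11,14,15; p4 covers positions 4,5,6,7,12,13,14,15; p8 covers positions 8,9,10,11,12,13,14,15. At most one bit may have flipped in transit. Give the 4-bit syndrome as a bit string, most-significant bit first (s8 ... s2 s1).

0110

s1: b1⊕b3⊕b5⊕b7⊕b9⊕b11⊕b13⊕b15 = 0⊕1⊕1⊕0⊕1⊕1⊕0⊕0 = 0
s2: b2⊕b3⊕b6⊕b7⊕b10⊕b11⊕b14⊕b15 = 1⊕1⊕0⊕0⊕1⊕1⊕1⊕0 = 1
s4: b4⊕b5⊕b6⊕b7⊕b12⊕b13⊕b14⊕b15 = 0⊕1⊕0⊕0⊕1⊕0⊕1⊕0 = 1
s8: b8⊕b9⊕b10⊕b11⊕b12⊕b13⊕b14⊕b15 = 1⊕1⊕1⊕1⊕1⊕0⊕1⊕0 = 0
Syndrome (s8...s1) = 0110 → position 6.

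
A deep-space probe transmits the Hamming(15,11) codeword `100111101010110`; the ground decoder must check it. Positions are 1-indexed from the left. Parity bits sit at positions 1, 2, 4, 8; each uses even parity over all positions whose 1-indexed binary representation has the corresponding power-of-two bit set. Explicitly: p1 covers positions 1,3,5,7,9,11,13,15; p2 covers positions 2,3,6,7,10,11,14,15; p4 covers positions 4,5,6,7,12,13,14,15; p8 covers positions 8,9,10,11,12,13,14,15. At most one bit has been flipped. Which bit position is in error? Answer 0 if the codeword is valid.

0

s1: b1⊕b3⊕b5⊕b7⊕b9⊕b11⊕b13⊕b15 = 1⊕0⊕1⊕1⊕1⊕1⊕1⊕0 = 0
s2: b2⊕b3⊕b6⊕b7⊕b10⊕b11⊕b14⊕b15 = 0⊕0⊕1⊕1⊕0⊕1⊕1⊕0 = 0
s4: b4⊕b5⊕b6⊕b7⊕b12⊕b13⊕b14⊕b15 = 1⊕1⊕1⊕1⊕0⊕1⊕1⊕0 = 0
s8: b8⊕b9⊕b10⊕b11⊕b12⊕b13⊕b14⊕b15 = 0⊕1⊕0⊕1⊕0⊕1⊕1⊕0 = 0
Syndrome (s8...s1) = 0000 → position 0 (no error).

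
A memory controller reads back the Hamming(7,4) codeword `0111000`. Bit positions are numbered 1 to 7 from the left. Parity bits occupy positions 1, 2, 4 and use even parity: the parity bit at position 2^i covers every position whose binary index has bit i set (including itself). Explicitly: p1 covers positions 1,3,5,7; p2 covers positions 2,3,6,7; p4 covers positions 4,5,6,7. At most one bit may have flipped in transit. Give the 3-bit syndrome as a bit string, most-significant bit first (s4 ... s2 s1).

101

s1: b1⊕b3⊕b5⊕b7 = 0⊕1⊕0⊕0 = 1
s2: b2⊕b3⊕b6⊕b7 = 1⊕1⊕0⊕0 = 0
s4: b4⊕b5⊕b6⊕b7 = 1⊕0⊕0⊕0 = 1
Syndrome (s4...s1) = 101 → position 5.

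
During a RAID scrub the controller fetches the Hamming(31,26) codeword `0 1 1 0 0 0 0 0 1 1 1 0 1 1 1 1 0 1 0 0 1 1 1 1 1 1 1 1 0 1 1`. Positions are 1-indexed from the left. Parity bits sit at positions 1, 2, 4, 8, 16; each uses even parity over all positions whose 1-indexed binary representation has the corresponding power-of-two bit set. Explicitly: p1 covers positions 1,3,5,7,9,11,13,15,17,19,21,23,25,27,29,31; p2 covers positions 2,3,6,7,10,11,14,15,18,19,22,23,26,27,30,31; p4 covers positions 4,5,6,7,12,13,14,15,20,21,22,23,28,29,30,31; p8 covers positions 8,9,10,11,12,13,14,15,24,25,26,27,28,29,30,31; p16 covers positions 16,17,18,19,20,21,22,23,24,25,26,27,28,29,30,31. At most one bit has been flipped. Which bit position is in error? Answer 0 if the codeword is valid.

s1: b1⊕b3⊕b5⊕b7⊕b9⊕b11⊕b13⊕b15⊕b17⊕b19⊕b21⊕b23⊕b25⊕b27⊕b29⊕b31 = 0⊕1⊕0⊕0⊕1⊕1⊕1⊕1⊕0⊕0⊕1⊕1⊕1⊕1⊕0⊕1 = 0
s2: b2⊕b3⊕b6⊕b7⊕b10⊕b11⊕b14⊕b15⊕b18⊕b19⊕b22⊕b23⊕b26⊕b27⊕b30⊕b31 = 1⊕1⊕0⊕0⊕1⊕1⊕1⊕1⊕1⊕0⊕1⊕1⊕1⊕1⊕1⊕1 = 1
s4: b4⊕b5⊕b6⊕b7⊕b12⊕b13⊕b14⊕b15⊕b20⊕b21⊕b22⊕b23⊕b28⊕b29⊕b30⊕b31 = 0⊕0⊕0⊕0⊕0⊕1⊕1⊕1⊕0⊕1⊕1⊕1⊕1⊕0⊕1⊕1 = 1
s8: b8⊕b9⊕b10⊕b11⊕b12⊕b13⊕b14⊕b15⊕b24⊕b25⊕b26⊕b27⊕b28⊕b29⊕b30⊕b31 = 0⊕1⊕1⊕1⊕0⊕1⊕1⊕1⊕1⊕1⊕1⊕1⊕1⊕0⊕1⊕1 = 1
s16: b16⊕b17⊕b18⊕b19⊕b20⊕b21⊕b22⊕b23⊕b24⊕b25⊕b26⊕b27⊕b28⊕b29⊕b30⊕b31 = 1⊕0⊕1⊕0⊕0⊕1⊕1⊕1⊕1⊕1⊕1⊕1⊕1⊕0⊕1⊕1 = 0
Syndrome (s16...s1) = 01110 → position 14.

14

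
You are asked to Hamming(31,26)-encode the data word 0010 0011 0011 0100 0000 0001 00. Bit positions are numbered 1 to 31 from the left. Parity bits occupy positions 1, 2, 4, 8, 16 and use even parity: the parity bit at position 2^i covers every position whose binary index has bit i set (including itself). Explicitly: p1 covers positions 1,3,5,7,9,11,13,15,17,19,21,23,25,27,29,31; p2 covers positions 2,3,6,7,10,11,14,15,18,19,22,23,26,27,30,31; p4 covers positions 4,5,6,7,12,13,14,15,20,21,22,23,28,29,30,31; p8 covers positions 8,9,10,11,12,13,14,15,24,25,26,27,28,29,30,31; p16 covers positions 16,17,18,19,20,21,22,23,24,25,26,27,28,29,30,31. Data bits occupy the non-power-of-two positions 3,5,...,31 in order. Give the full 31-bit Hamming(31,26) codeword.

Place data bits at non-power-of-two positions: b3=0, b5=0, b6=1, b7=0, b9=0, b10=0, b11=1, b12=1, b13=0, b14=0, b15=1, b17=1, b18=0, b19=1, b20=0, b21=0, b22=0, b23=0, b24=0, b25=0, b26=0, b27=0, b28=0, b29=1, b30=0, b31=0.
p1 = XOR of data positions {3,5,7,9,11,13,15,17,19,21,23,25,27,29,31} = 0⊕0⊕0⊕0⊕1⊕0⊕1⊕1⊕1⊕0⊕0⊕0⊕0⊕1⊕0 = 1
p2 = XOR of data positions {3,6,7,10,11,14,15,18,19,22,23,26,27,30,31} = 0⊕1⊕0⊕0⊕1⊕0⊕1⊕0⊕1⊕0⊕0⊕0⊕0⊕0⊕0 = 0
p4 = XOR of data positions {5,6,7,12,13,14,15,20,21,22,23,28,29,30,31} = 0⊕1⊕0⊕1⊕0⊕0⊕1⊕0⊕0⊕0⊕0⊕0⊕1⊕0⊕0 = 0
p8 = XOR of data positions {9,10,11,12,13,14,15,24,25,26,27,28,29,30,31} = 0⊕0⊕1⊕1⊕0⊕0⊕1⊕0⊕0⊕0⊕0⊕0⊕1⊕0⊕0 = 0
p16 = XOR of data positions {17,18,19,20,21,22,23,24,25,26,27,28,29,30,31} = 1⊕0⊕1⊕0⊕0⊕0⊕0⊕0⊕0⊕0⊕0⊕0⊕1⊕0⊕0 = 1
Codeword b1..b31 = 1000010000110011101000000000100

1000010000110011101000000000100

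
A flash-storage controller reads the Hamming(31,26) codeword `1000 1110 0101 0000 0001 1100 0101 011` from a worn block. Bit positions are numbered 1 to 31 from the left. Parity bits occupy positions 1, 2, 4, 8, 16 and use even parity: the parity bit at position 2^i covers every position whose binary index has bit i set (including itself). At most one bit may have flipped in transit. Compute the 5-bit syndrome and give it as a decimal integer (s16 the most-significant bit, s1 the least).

s1: b1⊕b3⊕b5⊕b7⊕b9⊕b11⊕b13⊕b15⊕b17⊕b19⊕b21⊕b23⊕b25⊕b27⊕b29⊕b31 = 1⊕0⊕1⊕1⊕0⊕0⊕0⊕0⊕0⊕0⊕1⊕0⊕0⊕0⊕0⊕1 = 1
s2: b2⊕b3⊕b6⊕b7⊕b10⊕b11⊕b14⊕b15⊕b18⊕b19⊕b22⊕b23⊕b26⊕b27⊕b30⊕b31 = 0⊕0⊕1⊕1⊕1⊕0⊕0⊕0⊕0⊕0⊕1⊕0⊕1⊕0⊕1⊕1 = 1
s4: b4⊕b5⊕b6⊕b7⊕b12⊕b13⊕b14⊕b15⊕b20⊕b21⊕b22⊕b23⊕b28⊕b29⊕b30⊕b31 = 0⊕1⊕1⊕1⊕1⊕0⊕0⊕0⊕1⊕1⊕1⊕0⊕1⊕0⊕1⊕1 = 0
s8: b8⊕b9⊕b10⊕b11⊕b12⊕b13⊕b14⊕b15⊕b24⊕b25⊕b26⊕b27⊕b28⊕b29⊕b30⊕b31 = 0⊕0⊕1⊕0⊕1⊕0⊕0⊕0⊕0⊕0⊕1⊕0⊕1⊕0⊕1⊕1 = 0
s16: b16⊕b17⊕b18⊕b19⊕b20⊕b21⊕b22⊕b23⊕b24⊕b25⊕b26⊕b27⊕b28⊕b29⊕b30⊕b31 = 0⊕0⊕0⊕0⊕1⊕1⊕1⊕0⊕0⊕0⊕1⊕0⊕1⊕0⊕1⊕1 = 1
Syndrome (s16...s1) = 10011 → position 19.

19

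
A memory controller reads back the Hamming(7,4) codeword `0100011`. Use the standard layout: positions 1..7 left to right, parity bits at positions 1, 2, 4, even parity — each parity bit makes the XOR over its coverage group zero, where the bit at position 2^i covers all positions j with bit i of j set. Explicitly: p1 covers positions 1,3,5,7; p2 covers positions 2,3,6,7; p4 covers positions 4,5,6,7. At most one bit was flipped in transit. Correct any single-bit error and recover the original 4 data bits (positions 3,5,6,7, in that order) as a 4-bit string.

s1: b1⊕b3⊕b5⊕b7 = 0⊕0⊕0⊕1 = 1
s2: b2⊕b3⊕b6⊕b7 = 1⊕0⊕1⊕1 = 1
s4: b4⊕b5⊕b6⊕b7 = 0⊕0⊕1⊕1 = 0
Syndrome (s4...s1) = 011 → position 3.
Flip bit 3: corrected codeword = 0110011
Data bits at positions 3,5,6,7: 1011

1011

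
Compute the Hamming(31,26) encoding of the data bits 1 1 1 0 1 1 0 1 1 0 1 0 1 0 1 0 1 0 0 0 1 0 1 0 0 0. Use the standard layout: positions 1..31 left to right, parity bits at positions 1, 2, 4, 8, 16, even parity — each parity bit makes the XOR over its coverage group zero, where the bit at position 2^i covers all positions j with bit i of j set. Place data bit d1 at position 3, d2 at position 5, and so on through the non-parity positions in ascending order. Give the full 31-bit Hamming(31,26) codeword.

1110110111011011010101000101000

Place data bits at non-power-of-two positions: b3=1, b5=1, b6=1, b7=0, b9=1, b10=1, b11=0, b12=1, b13=1, b14=0, b15=1, b17=0, b18=1, b19=0, b20=1, b21=0, b22=1, b23=0, b24=0, b25=0, b26=1, b27=0, b28=1, b29=0, b30=0, b31=0.
p1 = XOR of data positions {3,5,7,9,11,13,15,17,19,21,23,25,27,29,31} = 1⊕1⊕0⊕1⊕0⊕1⊕1⊕0⊕0⊕0⊕0⊕0⊕0⊕0⊕0 = 1
p2 = XOR of data positions {3,6,7,10,11,14,15,18,19,22,23,26,27,30,31} = 1⊕1⊕0⊕1⊕0⊕0⊕1⊕1⊕0⊕1⊕0⊕1⊕0⊕0⊕0 = 1
p4 = XOR of data positions {5,6,7,12,13,14,15,20,21,22,23,28,29,30,31} = 1⊕1⊕0⊕1⊕1⊕0⊕1⊕1⊕0⊕1⊕0⊕1⊕0⊕0⊕0 = 0
p8 = XOR of data positions {9,10,11,12,13,14,15,24,25,26,27,28,29,30,31} = 1⊕1⊕0⊕1⊕1⊕0⊕1⊕0⊕0⊕1⊕0⊕1⊕0⊕0⊕0 = 1
p16 = XOR of data positions {17,18,19,20,21,22,23,24,25,26,27,28,29,30,31} = 0⊕1⊕0⊕1⊕0⊕1⊕0⊕0⊕0⊕1⊕0⊕1⊕0⊕0⊕0 = 1
Codeword b1..b31 = 1110110111011011010101000101000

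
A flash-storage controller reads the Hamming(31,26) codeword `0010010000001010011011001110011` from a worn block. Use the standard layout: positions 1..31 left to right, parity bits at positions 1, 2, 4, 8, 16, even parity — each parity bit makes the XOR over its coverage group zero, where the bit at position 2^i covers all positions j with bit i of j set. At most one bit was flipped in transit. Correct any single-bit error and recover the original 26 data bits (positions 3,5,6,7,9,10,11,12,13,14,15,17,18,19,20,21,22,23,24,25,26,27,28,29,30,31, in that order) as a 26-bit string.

s1: b1⊕b3⊕b5⊕b7⊕b9⊕b11⊕b13⊕b15⊕b17⊕b19⊕b21⊕b23⊕b25⊕b27⊕b29⊕b31 = 0⊕1⊕0⊕0⊕0⊕0⊕1⊕1⊕0⊕1⊕1⊕0⊕1⊕1⊕0⊕1 = 0
s2: b2⊕b3⊕b6⊕b7⊕b10⊕b11⊕b14⊕b15⊕b18⊕b19⊕b22⊕b23⊕b26⊕b27⊕b30⊕b31 = 0⊕1⊕1⊕0⊕0⊕0⊕0⊕1⊕1⊕1⊕1⊕0⊕1⊕1⊕1⊕1 = 0
s4: b4⊕b5⊕b6⊕b7⊕b12⊕b13⊕b14⊕b15⊕b20⊕b21⊕b22⊕b23⊕b28⊕b29⊕b30⊕b31 = 0⊕0⊕1⊕0⊕0⊕1⊕0⊕1⊕0⊕1⊕1⊕0⊕0⊕0⊕1⊕1 = 1
s8: b8⊕b9⊕b10⊕b11⊕b12⊕b13⊕b14⊕b15⊕b24⊕b25⊕b26⊕b27⊕b28⊕b29⊕b30⊕b31 = 0⊕0⊕0⊕0⊕0⊕1⊕0⊕1⊕0⊕1⊕1⊕1⊕0⊕0⊕1⊕1 = 1
s16: b16⊕b17⊕b18⊕b19⊕b20⊕b21⊕b22⊕b23⊕b24⊕b25⊕b26⊕b27⊕b28⊕b29⊕b30⊕b31 = 0⊕0⊕1⊕1⊕0⊕1⊕1⊕0⊕0⊕1⊕1⊕1⊕0⊕0⊕1⊕1 = 1
Syndrome (s16...s1) = 11100 → position 28.
Flip bit 28: corrected codeword = 0010010000001010011011001111011
Data bits at positions 3,5,6,7,9,10,11,12,13,14,15,17,18,19,20,21,22,23,24,25,26,27,28,29,30,31: 10100000101011011001111011

10100000101011011001111011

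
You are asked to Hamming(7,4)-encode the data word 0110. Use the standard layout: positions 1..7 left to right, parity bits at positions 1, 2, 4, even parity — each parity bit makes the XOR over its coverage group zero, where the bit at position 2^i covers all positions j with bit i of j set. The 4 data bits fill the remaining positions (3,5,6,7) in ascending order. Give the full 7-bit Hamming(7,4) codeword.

1100110

Place data bits at non-power-of-two positions: b3=0, b5=1, b6=1, b7=0.
p1 = XOR of data positions {3,5,7} = 0⊕1⊕0 = 1
p2 = XOR of data positions {3,6,7} = 0⊕1⊕0 = 1
p4 = XOR of data positions {5,6,7} = 1⊕1⊕0 = 0
Codeword b1..b7 = 1100110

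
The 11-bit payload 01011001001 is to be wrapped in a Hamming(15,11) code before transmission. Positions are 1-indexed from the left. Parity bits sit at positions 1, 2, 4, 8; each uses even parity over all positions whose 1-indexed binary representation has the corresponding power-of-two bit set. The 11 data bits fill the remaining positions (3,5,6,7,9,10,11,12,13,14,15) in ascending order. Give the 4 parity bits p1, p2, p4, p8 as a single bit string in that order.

Place data bits at non-power-of-two positions: b3=0, b5=1, b6=0, b7=1, b9=1, b10=0, b11=0, b12=1, b13=0, b14=0, b15=1.
p1 = XOR of data positions {3,5,7,9,11,13,15} = 0⊕1⊕1⊕1⊕0⊕0⊕1 = 0
p2 = XOR of data positions {3,6,7,10,11,14,15} = 0⊕0⊕1⊕0⊕0⊕0⊕1 = 0
p4 = XOR of data positions {5,6,7,12,13,14,15} = 1⊕0⊕1⊕1⊕0⊕0⊕1 = 0
p8 = XOR of data positions {9,10,11,12,13,14,15} = 1⊕0⊕0⊕1⊕0⊕0⊕1 = 1
Parity bits p1,p2,p4,p8 = 0001

0001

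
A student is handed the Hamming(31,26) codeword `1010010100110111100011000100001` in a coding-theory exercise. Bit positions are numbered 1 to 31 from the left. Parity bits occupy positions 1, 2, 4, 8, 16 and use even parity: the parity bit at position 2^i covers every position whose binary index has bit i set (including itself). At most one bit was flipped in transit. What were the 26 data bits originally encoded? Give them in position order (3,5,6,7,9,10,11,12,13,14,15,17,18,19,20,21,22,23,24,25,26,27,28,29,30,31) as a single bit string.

10100011111100011000100001

s1: b1⊕b3⊕b5⊕b7⊕b9⊕b11⊕b13⊕b15⊕b17⊕b19⊕b21⊕b23⊕b25⊕b27⊕b29⊕b31 = 1⊕1⊕0⊕0⊕0⊕1⊕0⊕1⊕1⊕0⊕1⊕0⊕0⊕0⊕0⊕1 = 1
s2: b2⊕b3⊕b6⊕b7⊕b10⊕b11⊕b14⊕b15⊕b18⊕b19⊕b22⊕b23⊕b26⊕b27⊕b30⊕b31 = 0⊕1⊕1⊕0⊕0⊕1⊕1⊕1⊕0⊕0⊕1⊕0⊕1⊕0⊕0⊕1 = 0
s4: b4⊕b5⊕b6⊕b7⊕b12⊕b13⊕b14⊕b15⊕b20⊕b21⊕b22⊕b23⊕b28⊕b29⊕b30⊕b31 = 0⊕0⊕1⊕0⊕1⊕0⊕1⊕1⊕0⊕1⊕1⊕0⊕0⊕0⊕0⊕1 = 1
s8: b8⊕b9⊕b10⊕b11⊕b12⊕b13⊕b14⊕b15⊕b24⊕b25⊕b26⊕b27⊕b28⊕b29⊕b30⊕b31 = 1⊕0⊕0⊕1⊕1⊕0⊕1⊕1⊕0⊕0⊕1⊕0⊕0⊕0⊕0⊕1 = 1
s16: b16⊕b17⊕b18⊕b19⊕b20⊕b21⊕b22⊕b23⊕b24⊕b25⊕b26⊕b27⊕b28⊕b29⊕b30⊕b31 = 1⊕1⊕0⊕0⊕0⊕1⊕1⊕0⊕0⊕0⊕1⊕0⊕0⊕0⊕0⊕1 = 0
Syndrome (s16...s1) = 01101 → position 13.
Flip bit 13: corrected codeword = 1010010100111111100011000100001
Data bits at positions 3,5,6,7,9,10,11,12,13,14,15,17,18,19,20,21,22,23,24,25,26,27,28,29,30,31: 10100011111100011000100001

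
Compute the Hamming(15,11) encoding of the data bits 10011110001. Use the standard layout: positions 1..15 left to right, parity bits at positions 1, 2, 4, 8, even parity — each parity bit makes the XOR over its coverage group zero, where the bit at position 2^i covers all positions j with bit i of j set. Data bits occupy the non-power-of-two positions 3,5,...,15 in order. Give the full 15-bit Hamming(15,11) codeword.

Place data bits at non-power-of-two positions: b3=1, b5=0, b6=0, b7=1, b9=1, b10=1, b11=1, b12=0, b13=0, b14=0, b15=1.
p1 = XOR of data positions {3,5,7,9,11,13,15} = 1⊕0⊕1⊕1⊕1⊕0⊕1 = 1
p2 = XOR of data positions {3,6,7,10,11,14,15} = 1⊕0⊕1⊕1⊕1⊕0⊕1 = 1
p4 = XOR of data positions {5,6,7,12,13,14,15} = 0⊕0⊕1⊕0⊕0⊕0⊕1 = 0
p8 = XOR of data positions {9,10,11,12,13,14,15} = 1⊕1⊕1⊕0⊕0⊕0⊕1 = 0
Codeword b1..b15 = 111000101110001

111000101110001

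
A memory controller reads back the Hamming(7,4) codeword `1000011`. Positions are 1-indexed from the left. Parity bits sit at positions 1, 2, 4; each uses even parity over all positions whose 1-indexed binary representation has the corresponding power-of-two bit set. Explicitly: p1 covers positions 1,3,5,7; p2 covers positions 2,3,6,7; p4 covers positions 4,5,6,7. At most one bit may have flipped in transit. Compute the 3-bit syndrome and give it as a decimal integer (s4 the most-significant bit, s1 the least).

s1: b1⊕b3⊕b5⊕b7 = 1⊕0⊕0⊕1 = 0
s2: b2⊕b3⊕b6⊕b7 = 0⊕0⊕1⊕1 = 0
s4: b4⊕b5⊕b6⊕b7 = 0⊕0⊕1⊕1 = 0
Syndrome (s4...s1) = 000 → position 0 (no error).

0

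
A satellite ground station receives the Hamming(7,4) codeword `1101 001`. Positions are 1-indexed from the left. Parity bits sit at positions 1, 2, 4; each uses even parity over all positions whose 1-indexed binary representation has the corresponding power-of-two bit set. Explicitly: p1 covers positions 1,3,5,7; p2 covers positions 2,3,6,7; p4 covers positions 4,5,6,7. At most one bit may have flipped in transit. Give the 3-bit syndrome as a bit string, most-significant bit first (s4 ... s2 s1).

s1: b1⊕b3⊕b5⊕b7 = 1⊕0⊕0⊕1 = 0
s2: b2⊕b3⊕b6⊕b7 = 1⊕0⊕0⊕1 = 0
s4: b4⊕b5⊕b6⊕b7 = 1⊕0⊕0⊕1 = 0
Syndrome (s4...s1) = 000 → position 0 (no error).

000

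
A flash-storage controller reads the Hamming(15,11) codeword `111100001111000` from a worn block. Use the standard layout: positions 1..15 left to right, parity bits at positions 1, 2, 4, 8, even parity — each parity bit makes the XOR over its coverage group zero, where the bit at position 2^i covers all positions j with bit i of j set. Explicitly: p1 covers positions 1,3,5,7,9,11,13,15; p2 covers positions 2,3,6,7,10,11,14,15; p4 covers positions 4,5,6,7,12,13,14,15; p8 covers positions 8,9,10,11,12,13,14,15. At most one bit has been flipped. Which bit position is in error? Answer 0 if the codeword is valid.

0

s1: b1⊕b3⊕b5⊕b7⊕b9⊕b11⊕b13⊕b15 = 1⊕1⊕0⊕0⊕1⊕1⊕0⊕0 = 0
s2: b2⊕b3⊕b6⊕b7⊕b10⊕b11⊕b14⊕b15 = 1⊕1⊕0⊕0⊕1⊕1⊕0⊕0 = 0
s4: b4⊕b5⊕b6⊕b7⊕b12⊕b13⊕b14⊕b15 = 1⊕0⊕0⊕0⊕1⊕0⊕0⊕0 = 0
s8: b8⊕b9⊕b10⊕b11⊕b12⊕b13⊕b14⊕b15 = 0⊕1⊕1⊕1⊕1⊕0⊕0⊕0 = 0
Syndrome (s8...s1) = 0000 → position 0 (no error).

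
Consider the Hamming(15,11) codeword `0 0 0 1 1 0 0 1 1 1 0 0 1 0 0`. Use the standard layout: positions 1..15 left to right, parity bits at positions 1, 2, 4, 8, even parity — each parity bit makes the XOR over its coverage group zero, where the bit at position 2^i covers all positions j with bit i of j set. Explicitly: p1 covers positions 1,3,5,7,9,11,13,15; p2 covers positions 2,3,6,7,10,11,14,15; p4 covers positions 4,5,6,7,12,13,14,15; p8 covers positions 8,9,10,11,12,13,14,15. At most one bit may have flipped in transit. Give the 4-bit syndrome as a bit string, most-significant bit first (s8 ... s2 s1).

0111

s1: b1⊕b3⊕b5⊕b7⊕b9⊕b11⊕b13⊕b15 = 0⊕0⊕1⊕0⊕1⊕0⊕1⊕0 = 1
s2: b2⊕b3⊕b6⊕b7⊕b10⊕b11⊕b14⊕b15 = 0⊕0⊕0⊕0⊕1⊕0⊕0⊕0 = 1
s4: b4⊕b5⊕b6⊕b7⊕b12⊕b13⊕b14⊕b15 = 1⊕1⊕0⊕0⊕0⊕1⊕0⊕0 = 1
s8: b8⊕b9⊕b10⊕b11⊕b12⊕b13⊕b14⊕b15 = 1⊕1⊕1⊕0⊕0⊕1⊕0⊕0 = 0
Syndrome (s8...s1) = 0111 → position 7.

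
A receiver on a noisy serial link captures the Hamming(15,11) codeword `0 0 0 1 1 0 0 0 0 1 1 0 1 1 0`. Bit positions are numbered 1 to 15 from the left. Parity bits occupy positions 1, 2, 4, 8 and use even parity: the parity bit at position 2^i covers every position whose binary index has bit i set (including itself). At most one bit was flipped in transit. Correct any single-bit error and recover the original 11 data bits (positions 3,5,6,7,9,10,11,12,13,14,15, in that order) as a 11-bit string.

s1: b1⊕b3⊕b5⊕b7⊕b9⊕b11⊕b13⊕b15 = 0⊕0⊕1⊕0⊕0⊕1⊕1⊕0 = 1
s2: b2⊕b3⊕b6⊕b7⊕b10⊕b11⊕b14⊕b15 = 0⊕0⊕0⊕0⊕1⊕1⊕1⊕0 = 1
s4: b4⊕b5⊕b6⊕b7⊕b12⊕b13⊕b14⊕b15 = 1⊕1⊕0⊕0⊕0⊕1⊕1⊕0 = 0
s8: b8⊕b9⊕b10⊕b11⊕b12⊕b13⊕b14⊕b15 = 0⊕0⊕1⊕1⊕0⊕1⊕1⊕0 = 0
Syndrome (s8...s1) = 0011 → position 3.
Flip bit 3: corrected codeword = 001110000110110
Data bits at positions 3,5,6,7,9,10,11,12,13,14,15: 11000110110

11000110110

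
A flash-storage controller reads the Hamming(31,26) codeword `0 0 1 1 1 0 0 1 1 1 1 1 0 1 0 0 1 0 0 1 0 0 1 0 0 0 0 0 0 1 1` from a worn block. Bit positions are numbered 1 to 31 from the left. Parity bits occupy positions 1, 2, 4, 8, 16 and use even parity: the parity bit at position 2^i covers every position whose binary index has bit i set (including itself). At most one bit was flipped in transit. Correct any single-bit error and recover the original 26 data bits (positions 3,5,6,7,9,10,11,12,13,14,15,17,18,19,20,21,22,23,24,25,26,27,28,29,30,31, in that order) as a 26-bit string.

11001111010101100100000011

s1: b1⊕b3⊕b5⊕b7⊕b9⊕b11⊕b13⊕b15⊕b17⊕b19⊕b21⊕b23⊕b25⊕b27⊕b29⊕b31 = 0⊕1⊕1⊕0⊕1⊕1⊕0⊕0⊕1⊕0⊕0⊕1⊕0⊕0⊕0⊕1 = 1
s2: b2⊕b3⊕b6⊕b7⊕b10⊕b11⊕b14⊕b15⊕b18⊕b19⊕b22⊕b23⊕b26⊕b27⊕b30⊕b31 = 0⊕1⊕0⊕0⊕1⊕1⊕1⊕0⊕0⊕0⊕0⊕1⊕0⊕0⊕1⊕1 = 1
s4: b4⊕b5⊕b6⊕b7⊕b12⊕b13⊕b14⊕b15⊕b20⊕b21⊕b22⊕b23⊕b28⊕b29⊕b30⊕b31 = 1⊕1⊕0⊕0⊕1⊕0⊕1⊕0⊕1⊕0⊕0⊕1⊕0⊕0⊕1⊕1 = 0
s8: b8⊕b9⊕b10⊕b11⊕b12⊕b13⊕b14⊕b15⊕b24⊕b25⊕b26⊕b27⊕b28⊕b29⊕b30⊕b31 = 1⊕1⊕1⊕1⊕1⊕0⊕1⊕0⊕0⊕0⊕0⊕0⊕0⊕0⊕1⊕1 = 0
s16: b16⊕b17⊕b18⊕b19⊕b20⊕b21⊕b22⊕b23⊕b24⊕b25⊕b26⊕b27⊕b28⊕b29⊕b30⊕b31 = 0⊕1⊕0⊕0⊕1⊕0⊕0⊕1⊕0⊕0⊕0⊕0⊕0⊕0⊕1⊕1 = 1
Syndrome (s16...s1) = 10011 → position 19.
Flip bit 19: corrected codeword = 0011100111110100101100100000011
Data bits at positions 3,5,6,7,9,10,11,12,13,14,15,17,18,19,20,21,22,23,24,25,26,27,28,29,30,31: 11001111010101100100000011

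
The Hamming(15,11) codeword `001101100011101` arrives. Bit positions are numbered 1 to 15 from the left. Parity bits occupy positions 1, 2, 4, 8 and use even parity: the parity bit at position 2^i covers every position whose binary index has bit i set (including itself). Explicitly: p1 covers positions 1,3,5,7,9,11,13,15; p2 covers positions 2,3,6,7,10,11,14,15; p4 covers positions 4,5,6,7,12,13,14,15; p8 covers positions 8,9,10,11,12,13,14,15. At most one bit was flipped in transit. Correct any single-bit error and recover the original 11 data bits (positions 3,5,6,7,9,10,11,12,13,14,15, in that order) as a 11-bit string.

00110011101

s1: b1⊕b3⊕b5⊕b7⊕b9⊕b11⊕b13⊕b15 = 0⊕1⊕0⊕1⊕0⊕1⊕1⊕1 = 1
s2: b2⊕b3⊕b6⊕b7⊕b10⊕b11⊕b14⊕b15 = 0⊕1⊕1⊕1⊕0⊕1⊕0⊕1 = 1
s4: b4⊕b5⊕b6⊕b7⊕b12⊕b13⊕b14⊕b15 = 1⊕0⊕1⊕1⊕1⊕1⊕0⊕1 = 0
s8: b8⊕b9⊕b10⊕b11⊕b12⊕b13⊕b14⊕b15 = 0⊕0⊕0⊕1⊕1⊕1⊕0⊕1 = 0
Syndrome (s8...s1) = 0011 → position 3.
Flip bit 3: corrected codeword = 000101100011101
Data bits at positions 3,5,6,7,9,10,11,12,13,14,15: 00110011101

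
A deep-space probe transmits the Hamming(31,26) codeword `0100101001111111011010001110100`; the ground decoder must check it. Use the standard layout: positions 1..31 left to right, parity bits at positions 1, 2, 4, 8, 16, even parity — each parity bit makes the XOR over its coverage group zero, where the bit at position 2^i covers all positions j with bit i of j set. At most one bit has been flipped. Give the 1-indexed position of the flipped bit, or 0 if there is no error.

0

s1: b1⊕b3⊕b5⊕b7⊕b9⊕b11⊕b13⊕b15⊕b17⊕b19⊕b21⊕b23⊕b25⊕b27⊕b29⊕b31 = 0⊕0⊕1⊕1⊕0⊕1⊕1⊕1⊕0⊕1⊕1⊕0⊕1⊕1⊕1⊕0 = 0
s2: b2⊕b3⊕b6⊕b7⊕b10⊕b11⊕b14⊕b15⊕b18⊕b19⊕b22⊕b23⊕b26⊕b27⊕b30⊕b31 = 1⊕0⊕0⊕1⊕1⊕1⊕1⊕1⊕1⊕1⊕0⊕0⊕1⊕1⊕0⊕0 = 0
s4: b4⊕b5⊕b6⊕b7⊕b12⊕b13⊕b14⊕b15⊕b20⊕b21⊕b22⊕b23⊕b28⊕b29⊕b30⊕b31 = 0⊕1⊕0⊕1⊕1⊕1⊕1⊕1⊕0⊕1⊕0⊕0⊕0⊕1⊕0⊕0 = 0
s8: b8⊕b9⊕b10⊕b11⊕b12⊕b13⊕b14⊕b15⊕b24⊕b25⊕b26⊕b27⊕b28⊕b29⊕b30⊕b31 = 0⊕0⊕1⊕1⊕1⊕1⊕1⊕1⊕0⊕1⊕1⊕1⊕0⊕1⊕0⊕0 = 0
s16: b16⊕b17⊕b18⊕b19⊕b20⊕b21⊕b22⊕b23⊕b24⊕b25⊕b26⊕b27⊕b28⊕b29⊕b30⊕b31 = 1⊕0⊕1⊕1⊕0⊕1⊕0⊕0⊕0⊕1⊕1⊕1⊕0⊕1⊕0⊕0 = 0
Syndrome (s16...s1) = 00000 → position 0 (no error).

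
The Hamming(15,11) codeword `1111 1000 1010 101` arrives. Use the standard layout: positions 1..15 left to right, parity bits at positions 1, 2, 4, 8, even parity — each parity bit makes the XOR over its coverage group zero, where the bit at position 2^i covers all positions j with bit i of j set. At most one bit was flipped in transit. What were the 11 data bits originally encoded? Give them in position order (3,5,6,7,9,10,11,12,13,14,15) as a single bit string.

s1: b1⊕b3⊕b5⊕b7⊕b9⊕b11⊕b13⊕b15 = 1⊕1⊕1⊕0⊕1⊕1⊕1⊕1 = 1
s2: b2⊕b3⊕b6⊕b7⊕b10⊕b11⊕b14⊕b15 = 1⊕1⊕0⊕0⊕0⊕1⊕0⊕1 = 0
s4: b4⊕b5⊕b6⊕b7⊕b12⊕b13⊕b14⊕b15 = 1⊕1⊕0⊕0⊕0⊕1⊕0⊕1 = 0
s8: b8⊕b9⊕b10⊕b11⊕b12⊕b13⊕b14⊕b15 = 0⊕1⊕0⊕1⊕0⊕1⊕0⊕1 = 0
Syndrome (s8...s1) = 0001 → position 1.
Flip bit 1: corrected codeword = 011110001010101
Data bits at positions 3,5,6,7,9,10,11,12,13,14,15: 11001010101

11001010101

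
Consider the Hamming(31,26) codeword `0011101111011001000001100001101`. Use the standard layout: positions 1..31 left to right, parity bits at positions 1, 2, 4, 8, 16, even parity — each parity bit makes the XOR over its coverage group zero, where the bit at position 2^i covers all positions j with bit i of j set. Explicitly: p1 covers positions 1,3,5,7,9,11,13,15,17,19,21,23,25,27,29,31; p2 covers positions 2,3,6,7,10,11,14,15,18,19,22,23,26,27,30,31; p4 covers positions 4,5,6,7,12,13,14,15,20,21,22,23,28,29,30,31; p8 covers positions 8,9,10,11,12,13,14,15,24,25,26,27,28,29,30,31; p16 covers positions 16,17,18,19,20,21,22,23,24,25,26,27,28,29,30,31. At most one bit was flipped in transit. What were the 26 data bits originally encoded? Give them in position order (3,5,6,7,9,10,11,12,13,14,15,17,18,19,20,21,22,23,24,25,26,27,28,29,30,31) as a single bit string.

11011101100000001100001101

s1: b1⊕b3⊕b5⊕b7⊕b9⊕b11⊕b13⊕b15⊕b17⊕b19⊕b21⊕b23⊕b25⊕b27⊕b29⊕b31 = 0⊕1⊕1⊕1⊕1⊕0⊕1⊕0⊕0⊕0⊕0⊕1⊕0⊕0⊕1⊕1 = 0
s2: b2⊕b3⊕b6⊕b7⊕b10⊕b11⊕b14⊕b15⊕b18⊕b19⊕b22⊕b23⊕b26⊕b27⊕b30⊕b31 = 0⊕1⊕0⊕1⊕1⊕0⊕0⊕0⊕0⊕0⊕1⊕1⊕0⊕0⊕0⊕1 = 0
s4: b4⊕b5⊕b6⊕b7⊕b12⊕b13⊕b14⊕b15⊕b20⊕b21⊕b22⊕b23⊕b28⊕b29⊕b30⊕b31 = 1⊕1⊕0⊕1⊕1⊕1⊕0⊕0⊕0⊕0⊕1⊕1⊕1⊕1⊕0⊕1 = 0
s8: b8⊕b9⊕b10⊕b11⊕b12⊕b13⊕b14⊕b15⊕b24⊕b25⊕b26⊕b27⊕b28⊕b29⊕b30⊕b31 = 1⊕1⊕1⊕0⊕1⊕1⊕0⊕0⊕0⊕0⊕0⊕0⊕1⊕1⊕0⊕1 = 0
s16: b16⊕b17⊕b18⊕b19⊕b20⊕b21⊕b22⊕b23⊕b24⊕b25⊕b26⊕b27⊕b28⊕b29⊕b30⊕b31 = 1⊕0⊕0⊕0⊕0⊕0⊕1⊕1⊕0⊕0⊕0⊕0⊕1⊕1⊕0⊕1 = 0
Syndrome (s16...s1) = 00000 → position 0 (no error).
No correction needed.
Data bits at positions 3,5,6,7,9,10,11,12,13,14,15,17,18,19,20,21,22,23,24,25,26,27,28,29,30,31: 11011101100000001100001101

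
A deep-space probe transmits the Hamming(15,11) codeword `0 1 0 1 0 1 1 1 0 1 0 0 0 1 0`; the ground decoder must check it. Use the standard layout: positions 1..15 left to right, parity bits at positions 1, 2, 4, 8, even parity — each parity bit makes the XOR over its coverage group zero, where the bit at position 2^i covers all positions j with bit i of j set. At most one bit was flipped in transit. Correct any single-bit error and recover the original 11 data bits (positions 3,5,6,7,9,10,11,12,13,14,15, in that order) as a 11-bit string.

s1: b1⊕b3⊕b5⊕b7⊕b9⊕b11⊕b13⊕b15 = 0⊕0⊕0⊕1⊕0⊕0⊕0⊕0 = 1
s2: b2⊕b3⊕b6⊕b7⊕b10⊕b11⊕b14⊕b15 = 1⊕0⊕1⊕1⊕1⊕0⊕1⊕0 = 1
s4: b4⊕b5⊕b6⊕b7⊕b12⊕b13⊕b14⊕b15 = 1⊕0⊕1⊕1⊕0⊕0⊕1⊕0 = 0
s8: b8⊕b9⊕b10⊕b11⊕b12⊕b13⊕b14⊕b15 = 1⊕0⊕1⊕0⊕0⊕0⊕1⊕0 = 1
Syndrome (s8...s1) = 1011 → position 11.
Flip bit 11: corrected codeword = 010101110110010
Data bits at positions 3,5,6,7,9,10,11,12,13,14,15: 00110110010

00110110010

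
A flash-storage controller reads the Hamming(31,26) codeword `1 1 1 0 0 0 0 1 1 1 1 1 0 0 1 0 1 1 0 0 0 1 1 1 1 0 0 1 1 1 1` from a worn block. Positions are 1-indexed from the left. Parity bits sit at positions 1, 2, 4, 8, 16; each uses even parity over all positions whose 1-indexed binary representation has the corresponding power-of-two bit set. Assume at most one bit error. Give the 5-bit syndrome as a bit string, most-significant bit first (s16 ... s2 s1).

s1: b1⊕b3⊕b5⊕b7⊕b9⊕b11⊕b13⊕b15⊕b17⊕b19⊕b21⊕b23⊕b25⊕b27⊕b29⊕b31 = 1⊕1⊕0⊕0⊕1⊕1⊕0⊕1⊕1⊕0⊕0⊕1⊕1⊕0⊕1⊕1 = 0
s2: b2⊕b3⊕b6⊕b7⊕b10⊕b11⊕b14⊕b15⊕b18⊕b19⊕b22⊕b23⊕b26⊕b27⊕b30⊕b31 = 1⊕1⊕0⊕0⊕1⊕1⊕0⊕1⊕1⊕0⊕1⊕1⊕0⊕0⊕1⊕1 = 0
s4: b4⊕b5⊕b6⊕b7⊕b12⊕b13⊕b14⊕b15⊕b20⊕b21⊕b22⊕b23⊕b28⊕b29⊕b30⊕b31 = 0⊕0⊕0⊕0⊕1⊕0⊕0⊕1⊕0⊕0⊕1⊕1⊕1⊕1⊕1⊕1 = 0
s8: b8⊕b9⊕b10⊕b11⊕b12⊕b13⊕b14⊕b15⊕b24⊕b25⊕b26⊕b27⊕b28⊕b29⊕b30⊕b31 = 1⊕1⊕1⊕1⊕1⊕0⊕0⊕1⊕1⊕1⊕0⊕0⊕1⊕1⊕1⊕1 = 0
s16: b16⊕b17⊕b18⊕b19⊕b20⊕b21⊕b22⊕b23⊕b24⊕b25⊕b26⊕b27⊕b28⊕b29⊕b30⊕b31 = 0⊕1⊕1⊕0⊕0⊕0⊕1⊕1⊕1⊕1⊕0⊕0⊕1⊕1⊕1⊕1 = 0
Syndrome (s16...s1) = 00000 → position 0 (no error).

00000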